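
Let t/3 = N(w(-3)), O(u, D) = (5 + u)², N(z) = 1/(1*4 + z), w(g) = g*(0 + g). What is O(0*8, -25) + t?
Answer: 328/13 ≈ 25.231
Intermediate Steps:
w(g) = g² (w(g) = g*g = g²)
N(z) = 1/(4 + z)
t = 3/13 (t = 3/(4 + (-3)²) = 3/(4 + 9) = 3/13 ≈ 0.23077)
O(0*8, -25) + t = (5 + 0*8)² + 3/13 = (5 + 0)² + 3/13 = 5² + 3/13 = 25 + 3/13 = 328/13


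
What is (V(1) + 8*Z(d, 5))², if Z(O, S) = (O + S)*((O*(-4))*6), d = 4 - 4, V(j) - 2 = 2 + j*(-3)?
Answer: 1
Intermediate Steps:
V(j) = 4 - 3*j (V(j) = 2 + (2 + j*(-3)) = 2 + (2 - 3*j) = 4 - 3*j)
d = 0
Z(O, S) = -24*O*(O + S) (Z(O, S) = (O + S)*(-4*O*6) = (O + S)*(-24*O) = -24*O*(O + S))
(V(1) + 8*Z(d, 5))² = ((4 - 3*1) + 8*(-24*0*(0 + 5)))² = ((4 - 3) + 8*(-24*0*5))² = (1 + 8*0)² = (1 + 0)² = 1² = 1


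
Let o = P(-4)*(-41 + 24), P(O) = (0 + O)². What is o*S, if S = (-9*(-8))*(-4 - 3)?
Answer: 137088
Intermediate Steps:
P(O) = O²
S = -504 (S = 72*(-7) = -504)
o = -272 (o = (-4)²*(-41 + 24) = 16*(-17) = -272)
o*S = -272*(-504) = 137088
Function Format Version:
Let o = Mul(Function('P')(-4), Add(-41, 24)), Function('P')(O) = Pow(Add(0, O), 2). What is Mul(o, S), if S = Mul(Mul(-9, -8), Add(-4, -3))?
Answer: 137088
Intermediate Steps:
Function('P')(O) = Pow(O, 2)
S = -504 (S = Mul(72, -7) = -504)
o = -272 (o = Mul(Pow(-4, 2), Add(-41, 24)) = Mul(16, -17) = -272)
Mul(o, S) = Mul(-272, -504) = 137088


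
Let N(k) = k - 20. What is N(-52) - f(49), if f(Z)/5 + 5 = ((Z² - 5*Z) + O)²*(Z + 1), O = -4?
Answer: -1157776047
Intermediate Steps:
N(k) = -20 + k
f(Z) = -25 + 5*(-4 + Z² - 5*Z)²*(1 + Z) (f(Z) = -25 + 5*(((Z² - 5*Z) - 4)²*(Z + 1)) = -25 + 5*((-4 + Z² - 5*Z)²*(1 + Z)) = -25 + 5*(-4 + Z² - 5*Z)²*(1 + Z))
N(-52) - f(49) = (-20 - 52) - (-25 + 5*(4 - 1*49² + 5*49)² + 5*49*(4 - 1*49² + 5*49)²) = -72 - (-25 + 5*(4 - 1*2401 + 245)² + 5*49*(4 - 1*2401 + 245)²) = -72 - (-25 + 5*(4 - 2401 + 245)² + 5*49*(4 - 2401 + 245)²) = -72 - (-25 + 5*(-2152)² + 5*49*(-2152)²) = -72 - (-25 + 5*4631104 + 5*49*4631104) = -72 - (-25 + 23155520 + 1134620480) = -72 - 1*1157775975 = -72 - 1157775975 = -1157776047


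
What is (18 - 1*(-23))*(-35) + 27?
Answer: -1408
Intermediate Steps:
(18 - 1*(-23))*(-35) + 27 = (18 + 23)*(-35) + 27 = 41*(-35) + 27 = -1435 + 27 = -1408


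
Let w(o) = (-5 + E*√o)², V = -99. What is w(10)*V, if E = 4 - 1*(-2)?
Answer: -38115 + 5940*√10 ≈ -19331.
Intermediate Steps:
E = 6 (E = 4 + 2 = 6)
w(o) = (-5 + 6*√o)²
w(10)*V = (-5 + 6*√10)²*(-99) = -99*(-5 + 6*√10)²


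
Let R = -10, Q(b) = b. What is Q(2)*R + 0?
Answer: -20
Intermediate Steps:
Q(2)*R + 0 = 2*(-10) + 0 = -20 + 0 = -20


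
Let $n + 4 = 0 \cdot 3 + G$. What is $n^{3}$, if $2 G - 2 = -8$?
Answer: $-343$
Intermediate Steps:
$G = -3$ ($G = 1 + \frac{1}{2} \left(-8\right) = 1 - 4 = -3$)
$n = -7$ ($n = -4 + \left(0 \cdot 3 - 3\right) = -4 + \left(0 - 3\right) = -4 - 3 = -7$)
$n^{3} = \left(-7\right)^{3} = -343$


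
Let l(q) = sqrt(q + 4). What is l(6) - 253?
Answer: -253 + sqrt(10) ≈ -249.84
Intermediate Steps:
l(q) = sqrt(4 + q)
l(6) - 253 = sqrt(4 + 6) - 253 = sqrt(10) - 253 = -253 + sqrt(10)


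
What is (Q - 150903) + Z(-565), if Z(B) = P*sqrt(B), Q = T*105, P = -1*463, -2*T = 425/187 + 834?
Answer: -4285761/22 - 463*I*sqrt(565) ≈ -1.9481e+5 - 11005.0*I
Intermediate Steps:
T = -9199/22 (T = -(425/187 + 834)/2 = -(425*(1/187) + 834)/2 = -(25/11 + 834)/2 = -1/2*9199/11 = -9199/22 ≈ -418.14)
P = -463
Q = -965895/22 (Q = -9199/22*105 = -965895/22 ≈ -43904.)
Z(B) = -463*sqrt(B)
(Q - 150903) + Z(-565) = (-965895/22 - 150903) - 463*I*sqrt(565) = -4285761/22 - 463*I*sqrt(565)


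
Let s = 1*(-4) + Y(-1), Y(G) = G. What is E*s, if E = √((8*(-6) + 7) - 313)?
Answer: -5*I*√354 ≈ -94.074*I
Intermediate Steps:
s = -5 (s = 1*(-4) - 1 = -4 - 1 = -5)
E = I*√354 (E = √((-48 + 7) - 313) = √(-41 - 313) = √(-354) = I*√354 ≈ 18.815*I)
E*s = (I*√354)*(-5) = -5*I*√354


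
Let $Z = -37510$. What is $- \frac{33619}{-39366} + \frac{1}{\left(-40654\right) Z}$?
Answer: $\frac{25633336741313}{30015227501820} \approx 0.85401$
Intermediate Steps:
$- \frac{33619}{-39366} + \frac{1}{\left(-40654\right) Z} = - \frac{33619}{-39366} + \frac{1}{\left(-40654\right) \left(-37510\right)} = \left(-33619\right) \left(- \frac{1}{39366}\right) - - \frac{1}{1524931540} = \frac{33619}{39366} + \frac{1}{1524931540} = \frac{25633336741313}{30015227501820}$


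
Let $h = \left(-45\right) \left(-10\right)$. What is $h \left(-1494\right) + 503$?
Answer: $-671797$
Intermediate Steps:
$h = 450$
$h \left(-1494\right) + 503 = 450 \left(-1494\right) + 503 = -672300 + 503 = -671797$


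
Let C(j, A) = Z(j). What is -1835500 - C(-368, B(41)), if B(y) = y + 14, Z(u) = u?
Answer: -1835132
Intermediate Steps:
B(y) = 14 + y
C(j, A) = j
-1835500 - C(-368, B(41)) = -1835500 - 1*(-368) = -1835500 + 368 = -1835132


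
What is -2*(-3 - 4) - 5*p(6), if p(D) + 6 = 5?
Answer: 19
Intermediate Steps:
p(D) = -1 (p(D) = -6 + 5 = -1)
-2*(-3 - 4) - 5*p(6) = -2*(-3 - 4) - 5*(-1) = -2*(-7) + 5 = 14 + 5 = 19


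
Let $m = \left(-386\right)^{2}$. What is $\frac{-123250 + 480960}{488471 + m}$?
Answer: $\frac{357710}{637467} \approx 0.56114$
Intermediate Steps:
$m = 148996$
$\frac{-123250 + 480960}{488471 + m} = \frac{-123250 + 480960}{488471 + 148996} = \frac{357710}{637467}$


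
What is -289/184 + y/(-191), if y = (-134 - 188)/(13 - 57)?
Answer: -622001/386584 ≈ -1.6090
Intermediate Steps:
y = 161/22 (y = -322/(-44) = -322*(-1/44) = 161/22 ≈ 7.3182)
-289/184 + y/(-191) = -289/184 + (161/22)/(-191) = -289*1/184 + (161/22)*(-1/191) = -289/184 - 161/4202 = -622001/386584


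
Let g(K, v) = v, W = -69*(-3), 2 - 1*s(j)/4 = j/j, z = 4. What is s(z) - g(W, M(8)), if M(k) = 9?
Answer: -5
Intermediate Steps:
s(j) = 4 (s(j) = 8 - 4*j/j = 8 - 4*1 = 8 - 4 = 4)
W = 207
s(z) - g(W, M(8)) = 4 - 1*9 = 4 - 9 = -5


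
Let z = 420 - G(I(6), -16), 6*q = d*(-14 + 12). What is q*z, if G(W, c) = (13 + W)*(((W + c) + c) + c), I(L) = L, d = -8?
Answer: 3248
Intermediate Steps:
G(W, c) = (13 + W)*(W + 3*c) (G(W, c) = (13 + W)*((W + 2*c) + c) = (13 + W)*(W + 3*c))
q = 8/3 (q = (-8*(-14 + 12))/6 = (-8*(-2))/6 = (⅙)*16 = 8/3 ≈ 2.6667)
z = 1218 (z = 420 - (6² + 13*6 + 39*(-16) + 3*6*(-16)) = 420 - (36 + 78 - 624 - 288) = 420 - 1*(-798) = 420 + 798 = 1218)
q*z = (8/3)*1218 = 3248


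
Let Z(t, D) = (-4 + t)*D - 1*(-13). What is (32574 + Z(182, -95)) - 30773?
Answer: -15096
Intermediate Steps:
Z(t, D) = 13 + D*(-4 + t) (Z(t, D) = D*(-4 + t) + 13 = 13 + D*(-4 + t))
(32574 + Z(182, -95)) - 30773 = (32574 + (13 - 4*(-95) - 95*182)) - 30773 = (32574 + (13 + 380 - 17290)) - 30773 = (32574 - 16897) - 30773 = 15677 - 30773 = -15096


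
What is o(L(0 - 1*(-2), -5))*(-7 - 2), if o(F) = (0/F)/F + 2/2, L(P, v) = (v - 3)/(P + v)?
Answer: -9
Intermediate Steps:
L(P, v) = (-3 + v)/(P + v)
o(F) = 1 (o(F) = 0/F + 2*(½) = 0 + 1 = 1)
o(L(0 - 1*(-2), -5))*(-7 - 2) = 1*(-7 - 2) = 1*(-9) = -9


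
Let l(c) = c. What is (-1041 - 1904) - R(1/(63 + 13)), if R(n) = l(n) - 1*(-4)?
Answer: -224125/76 ≈ -2949.0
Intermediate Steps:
R(n) = 4 + n (R(n) = n - 1*(-4) = n + 4 = 4 + n)
(-1041 - 1904) - R(1/(63 + 13)) = (-1041 - 1904) - (4 + 1/(63 + 13)) = -2945 - (4 + 1/76) = -2945 - 1*305/76 = -2945 - 305/76 = -224125/76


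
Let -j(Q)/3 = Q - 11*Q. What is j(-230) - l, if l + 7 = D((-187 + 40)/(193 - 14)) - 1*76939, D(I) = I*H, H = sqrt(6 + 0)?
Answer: 70046 + 147*sqrt(6)/179 ≈ 70048.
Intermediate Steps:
H = sqrt(6) ≈ 2.4495
j(Q) = 30*Q (j(Q) = -3*(Q - 11*Q) = -(-30)*Q = 30*Q)
D(I) = I*sqrt(6)
l = -76946 - 147*sqrt(6)/179 (l = -7 + (((-187 + 40)/(193 - 14))*sqrt(6) - 1*76939) = -7 + ((-147/179)*sqrt(6) - 76939) = -7 + ((-147*1/179)*sqrt(6) - 76939) = -7 + (-147*sqrt(6)/179 - 76939) = -7 + (-76939 - 147*sqrt(6)/179) = -76946 - 147*sqrt(6)/179 ≈ -76948.)
j(-230) - l = 30*(-230) - (-76946 - 147*sqrt(6)/179) = -6900 + (76946 + 147*sqrt(6)/179) = 70046 + 147*sqrt(6)/179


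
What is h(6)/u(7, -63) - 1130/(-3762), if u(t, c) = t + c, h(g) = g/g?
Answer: 29759/105336 ≈ 0.28252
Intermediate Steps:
h(g) = 1
u(t, c) = c + t
h(6)/u(7, -63) - 1130/(-3762) = 1/(-63 + 7) - 1130/(-3762) = 1/(-56) - 1130*(-1/3762) = 1*(-1/56) + 565/1881 = -1/56 + 565/1881 = 29759/105336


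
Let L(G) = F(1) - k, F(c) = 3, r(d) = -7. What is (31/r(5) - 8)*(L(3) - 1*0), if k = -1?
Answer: -348/7 ≈ -49.714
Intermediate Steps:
L(G) = 4 (L(G) = 3 - 1*(-1) = 3 + 1 = 4)
(31/r(5) - 8)*(L(3) - 1*0) = (31/(-7) - 8)*(4 - 1*0) = (31*(-⅐) - 8)*(4 + 0) = (-31/7 - 8)*4 = -87/7*4 = -348/7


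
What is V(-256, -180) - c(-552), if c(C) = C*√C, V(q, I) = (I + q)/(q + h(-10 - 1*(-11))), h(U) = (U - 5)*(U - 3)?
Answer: 109/62 + 1104*I*√138 ≈ 1.7581 + 12969.0*I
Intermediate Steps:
h(U) = (-5 + U)*(-3 + U)
V(q, I) = (I + q)/(8 + q) (V(q, I) = (I + q)/(q + (15 + (-10 - 1*(-11))² - 8*(-10 - 1*(-11)))) = (I + q)/(q + (15 + (-10 + 11)² - 8*(-10 + 11))) = (I + q)/(q + (15 + 1² - 8*1)) = (I + q)/(q + (15 + 1 - 8)) = (I + q)/(q + 8) = (I + q)/(8 + q))
c(C) = C^(3/2)
V(-256, -180) - c(-552) = (-180 - 256)/(8 - 256) - (-552)^(3/2) = -436/(-248) - (-1104)*I*√138 = -1/248*(-436) + 1104*I*√138 = 109/62 + 1104*I*√138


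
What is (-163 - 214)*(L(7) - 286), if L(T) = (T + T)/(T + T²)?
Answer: 430911/4 ≈ 1.0773e+5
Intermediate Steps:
L(T) = 2*T/(T + T²) (L(T) = (2*T)/(T + T²) = 2*T/(T + T²))
(-163 - 214)*(L(7) - 286) = (-163 - 214)*(2/(1 + 7) - 286) = -377*(2/8 - 286) = -377*(2*(⅛) - 286) = -377*(¼ - 286) = -377*(-1143/4) = 430911/4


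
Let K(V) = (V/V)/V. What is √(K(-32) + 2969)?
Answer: √190014/8 ≈ 54.488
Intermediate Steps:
K(V) = 1/V
√(K(-32) + 2969) = √(1/(-32) + 2969) = √(-1/32 + 2969) = √(95007/32) = √190014/8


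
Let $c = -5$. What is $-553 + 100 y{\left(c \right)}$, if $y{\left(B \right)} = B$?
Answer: $-1053$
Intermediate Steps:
$-553 + 100 y{\left(c \right)} = -553 + 100 \left(-5\right) = -553 - 500 = -1053$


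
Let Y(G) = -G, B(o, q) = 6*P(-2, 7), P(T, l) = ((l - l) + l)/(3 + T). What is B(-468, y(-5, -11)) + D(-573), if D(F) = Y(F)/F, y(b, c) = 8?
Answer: 41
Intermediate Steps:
P(T, l) = l/(3 + T) (P(T, l) = (0 + l)/(3 + T) = l/(3 + T))
B(o, q) = 42 (B(o, q) = 6*(7/(3 - 2)) = 6*(7/1) = 6*(7*1) = 6*7 = 42)
D(F) = -1 (D(F) = (-F)/F = -1)
B(-468, y(-5, -11)) + D(-573) = 42 - 1 = 41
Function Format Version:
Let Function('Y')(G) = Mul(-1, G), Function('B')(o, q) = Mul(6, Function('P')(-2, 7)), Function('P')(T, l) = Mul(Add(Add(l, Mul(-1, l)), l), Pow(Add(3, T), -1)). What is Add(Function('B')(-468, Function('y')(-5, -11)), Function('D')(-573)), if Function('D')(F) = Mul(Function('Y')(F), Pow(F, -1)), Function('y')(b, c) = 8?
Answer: 41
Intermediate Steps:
Function('P')(T, l) = Mul(l, Pow(Add(3, T), -1)) (Function('P')(T, l) = Mul(Add(0, l), Pow(Add(3, T), -1)) = Mul(l, Pow(Add(3, T), -1)))
Function('B')(o, q) = 42 (Function('B')(o, q) = Mul(6, Mul(7, Pow(Add(3, -2), -1))) = Mul(6, Mul(7, Pow(1, -1))) = Mul(6, Mul(7, 1)) = Mul(6, 7) = 42)
Function('D')(F) = -1 (Function('D')(F) = Mul(Mul(-1, F), Pow(F, -1)) = -1)
Add(Function('B')(-468, Function('y')(-5, -11)), Function('D')(-573)) = Add(42, -1) = 41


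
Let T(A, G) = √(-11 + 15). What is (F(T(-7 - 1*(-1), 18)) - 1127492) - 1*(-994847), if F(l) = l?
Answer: -132643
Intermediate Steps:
T(A, G) = 2 (T(A, G) = √4 = 2)
(F(T(-7 - 1*(-1), 18)) - 1127492) - 1*(-994847) = (2 - 1127492) - 1*(-994847) = -1127490 + 994847 = -132643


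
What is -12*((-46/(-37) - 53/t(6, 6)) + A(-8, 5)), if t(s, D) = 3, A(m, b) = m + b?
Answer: 8624/37 ≈ 233.08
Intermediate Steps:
A(m, b) = b + m
-12*((-46/(-37) - 53/t(6, 6)) + A(-8, 5)) = -12*((-46/(-37) - 53/3) + (5 - 8)) = -12*((-46*(-1/37) - 53*1/3) - 3) = -12*((46/37 - 53/3) - 3) = -12*(-1823/111 - 3) = -12*(-2156/111) = 8624/37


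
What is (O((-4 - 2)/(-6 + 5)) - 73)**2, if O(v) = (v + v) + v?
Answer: 3025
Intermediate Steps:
O(v) = 3*v (O(v) = 2*v + v = 3*v)
(O((-4 - 2)/(-6 + 5)) - 73)**2 = (3*((-4 - 2)/(-6 + 5)) - 73)**2 = (3*(-6/(-1)) - 73)**2 = (3*(-6*(-1)) - 73)**2 = (3*6 - 73)**2 = (18 - 73)**2 = (-55)**2 = 3025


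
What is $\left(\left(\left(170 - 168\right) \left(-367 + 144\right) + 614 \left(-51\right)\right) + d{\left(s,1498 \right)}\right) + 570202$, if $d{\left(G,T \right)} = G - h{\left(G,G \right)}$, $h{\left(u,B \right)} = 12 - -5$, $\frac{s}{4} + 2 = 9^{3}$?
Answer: $541333$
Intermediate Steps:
$s = 2908$ ($s = -8 + 4 \cdot 9^{3} = -8 + 4 \cdot 729 = -8 + 2916 = 2908$)
$h{\left(u,B \right)} = 17$ ($h{\left(u,B \right)} = 12 + 5 = 17$)
$d{\left(G,T \right)} = -17 + G$ ($d{\left(G,T \right)} = G - 17 = -17 + G$)
$\left(\left(\left(170 - 168\right) \left(-367 + 144\right) + 614 \left(-51\right)\right) + d{\left(s,1498 \right)}\right) + 570202 = \left(\left(\left(170 - 168\right) \left(-367 + 144\right) + 614 \left(-51\right)\right) + \left(-17 + 2908\right)\right) + 570202 = \left(\left(2 \left(-223\right) - 31314\right) + 2891\right) + 570202 = \left(\left(-446 - 31314\right) + 2891\right) + 570202 = \left(-31760 + 2891\right) + 570202 = -28869 + 570202 = 541333$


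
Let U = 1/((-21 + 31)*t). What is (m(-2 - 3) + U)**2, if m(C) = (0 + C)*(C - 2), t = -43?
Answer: 226472401/184900 ≈ 1224.8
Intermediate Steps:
m(C) = C*(-2 + C)
U = -1/430 (U = 1/((-21 + 31)*(-43)) = -1/43/10 = (1/10)*(-1/43) = -1/430 ≈ -0.0023256)
(m(-2 - 3) + U)**2 = ((-2 - 3)*(-2 + (-2 - 3)) - 1/430)**2 = (-5*(-2 - 5) - 1/430)**2 = (-5*(-7) - 1/430)**2 = (35 - 1/430)**2 = (15049/430)**2 = 226472401/184900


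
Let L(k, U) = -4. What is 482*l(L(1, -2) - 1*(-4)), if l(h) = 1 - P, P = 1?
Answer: 0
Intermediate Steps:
l(h) = 0 (l(h) = 1 - 1*1 = 1 - 1 = 0)
482*l(L(1, -2) - 1*(-4)) = 482*0 = 0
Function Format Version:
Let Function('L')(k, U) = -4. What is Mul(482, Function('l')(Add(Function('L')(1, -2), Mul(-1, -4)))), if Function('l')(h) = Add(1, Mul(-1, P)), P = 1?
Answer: 0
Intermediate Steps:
Function('l')(h) = 0 (Function('l')(h) = Add(1, Mul(-1, 1)) = Add(1, -1) = 0)
Mul(482, Function('l')(Add(Function('L')(1, -2), Mul(-1, -4)))) = Mul(482, 0) = 0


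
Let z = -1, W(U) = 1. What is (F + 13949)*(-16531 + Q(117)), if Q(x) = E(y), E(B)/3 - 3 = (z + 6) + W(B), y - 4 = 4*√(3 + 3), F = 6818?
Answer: -342738568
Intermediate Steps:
y = 4 + 4*√6 (y = 4 + 4*√(3 + 3) = 4 + 4*√6 ≈ 13.798)
E(B) = 27 (E(B) = 9 + 3*((-1 + 6) + 1) = 9 + 3*(5 + 1) = 9 + 3*6 = 9 + 18 = 27)
Q(x) = 27
(F + 13949)*(-16531 + Q(117)) = (6818 + 13949)*(-16531 + 27) = 20767*(-16504) = -342738568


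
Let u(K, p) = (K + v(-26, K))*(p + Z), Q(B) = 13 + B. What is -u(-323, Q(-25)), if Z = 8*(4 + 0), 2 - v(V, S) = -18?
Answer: 6060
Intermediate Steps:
v(V, S) = 20 (v(V, S) = 2 - 1*(-18) = 2 + 18 = 20)
Z = 32 (Z = 8*4 = 32)
u(K, p) = (20 + K)*(32 + p) (u(K, p) = (K + 20)*(p + 32) = (20 + K)*(32 + p))
-u(-323, Q(-25)) = -(640 + 20*(13 - 25) + 32*(-323) - 323*(13 - 25)) = -(640 + 20*(-12) - 10336 - 323*(-12)) = -(640 - 240 - 10336 + 3876) = -1*(-6060) = 6060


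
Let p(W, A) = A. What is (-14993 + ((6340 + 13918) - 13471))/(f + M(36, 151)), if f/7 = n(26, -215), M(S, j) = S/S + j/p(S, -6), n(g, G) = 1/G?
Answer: 10585740/31217 ≈ 339.10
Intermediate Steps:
M(S, j) = 1 - j/6 (M(S, j) = S/S + j/(-6) = 1 + j*(-1/6) = 1 - j/6)
f = -7/215 (f = 7/(-215) = 7*(-1/215) = -7/215 ≈ -0.032558)
(-14993 + ((6340 + 13918) - 13471))/(f + M(36, 151)) = (-14993 + ((6340 + 13918) - 13471))/(-7/215 + (1 - 1/6*151)) = (-14993 + (20258 - 13471))/(-7/215 + (1 - 151/6)) = (-14993 + 6787)/(-7/215 - 145/6) = -8206/(-31217/1290) = -8206*(-1290/31217) = 10585740/31217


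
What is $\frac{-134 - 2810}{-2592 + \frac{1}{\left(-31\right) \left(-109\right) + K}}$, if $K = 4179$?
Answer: $\frac{22250752}{19590335} \approx 1.1358$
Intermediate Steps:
$\frac{-134 - 2810}{-2592 + \frac{1}{\left(-31\right) \left(-109\right) + K}} = \frac{-134 - 2810}{-2592 + \frac{1}{\left(-31\right) \left(-109\right) + 4179}} = - \frac{2944}{-2592 + \frac{1}{3379 + 4179}} = - \frac{2944}{-2592 + \frac{1}{7558}} = - \frac{2944}{- \frac{19590335}{7558}} = \left(-2944\right) \left(- \frac{7558}{19590335}\right) = \frac{22250752}{19590335}$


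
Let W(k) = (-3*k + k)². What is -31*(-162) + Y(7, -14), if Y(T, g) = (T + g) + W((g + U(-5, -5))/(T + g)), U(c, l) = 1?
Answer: 246411/49 ≈ 5028.8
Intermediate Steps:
W(k) = 4*k² (W(k) = (-2*k)² = 4*k²)
Y(T, g) = T + g + 4*(1 + g)²/(T + g)² (Y(T, g) = (T + g) + 4*((g + 1)/(T + g))² = (T + g) + 4*((1 + g)/(T + g))² = (T + g) + 4*((1 + g)²/(T + g)²) = (T + g) + 4*(1 + g)²/(T + g)² = T + g + 4*(1 + g)²/(T + g)²)
-31*(-162) + Y(7, -14) = -31*(-162) + (7 - 14 + 4*(1 - 14)²/(7 - 14)²) = 5022 + (7 - 14 + 4*(-13)²/(-7)²) = 5022 + (7 - 14 + 4*169*(1/49)) = 5022 + (7 - 14 + 676/49) = 5022 + 333/49 = 246411/49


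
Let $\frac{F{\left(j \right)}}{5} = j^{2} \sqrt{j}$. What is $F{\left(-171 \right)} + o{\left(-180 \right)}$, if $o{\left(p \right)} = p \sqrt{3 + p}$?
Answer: $i \left(- 180 \sqrt{177} + 438615 \sqrt{19}\right) \approx 1.9095 \cdot 10^{6} i$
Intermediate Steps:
$F{\left(j \right)} = 5 j^{\frac{5}{2}}$ ($F{\left(j \right)} = 5 j^{2} \sqrt{j} = 5 j^{\frac{5}{2}}$)
$F{\left(-171 \right)} + o{\left(-180 \right)} = 5 \left(-171\right)^{\frac{5}{2}} - 180 \sqrt{3 - 180} = 5 \cdot 87723 i \sqrt{19} - 180 \sqrt{-177} = 438615 i \sqrt{19} - 180 i \sqrt{177} = - 180 i \sqrt{177} + 438615 i \sqrt{19}$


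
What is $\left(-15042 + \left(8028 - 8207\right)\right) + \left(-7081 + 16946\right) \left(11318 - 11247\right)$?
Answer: $685194$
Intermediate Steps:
$\left(-15042 + \left(8028 - 8207\right)\right) + \left(-7081 + 16946\right) \left(11318 - 11247\right) = \left(-15042 - 179\right) + 9865 \cdot 71 = -15221 + 700415 = 685194$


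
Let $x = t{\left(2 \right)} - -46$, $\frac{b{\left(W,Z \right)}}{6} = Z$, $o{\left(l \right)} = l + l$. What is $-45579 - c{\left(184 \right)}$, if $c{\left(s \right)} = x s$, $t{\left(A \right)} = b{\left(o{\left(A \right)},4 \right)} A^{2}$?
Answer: $-71707$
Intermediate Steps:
$o{\left(l \right)} = 2 l$
$b{\left(W,Z \right)} = 6 Z$
$t{\left(A \right)} = 24 A^{2}$ ($t{\left(A \right)} = 6 \cdot 4 A^{2} = 24 A^{2}$)
$x = 142$ ($x = 24 \cdot 2^{2} - -46 = 24 \cdot 4 + 46 = 96 + 46 = 142$)
$c{\left(s \right)} = 142 s$
$-45579 - c{\left(184 \right)} = -45579 - 142 \cdot 184 = -45579 - 26128 = -71707$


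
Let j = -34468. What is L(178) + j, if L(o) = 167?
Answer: -34301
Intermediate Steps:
L(178) + j = 167 - 34468 = -34301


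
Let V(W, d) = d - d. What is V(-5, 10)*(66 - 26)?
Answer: 0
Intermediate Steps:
V(W, d) = 0
V(-5, 10)*(66 - 26) = 0*(66 - 26) = 0*40 = 0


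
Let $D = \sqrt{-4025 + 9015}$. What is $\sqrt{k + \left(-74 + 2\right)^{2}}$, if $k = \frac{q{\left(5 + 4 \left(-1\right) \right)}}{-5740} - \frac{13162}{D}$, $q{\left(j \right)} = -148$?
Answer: $\frac{\sqrt{2658104473330495 - 1352465620555 \sqrt{4990}}}{716065} \approx 70.694$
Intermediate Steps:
$D = \sqrt{4990} \approx 70.64$
$k = \frac{37}{1435} - \frac{6581 \sqrt{4990}}{2495}$ ($k = - \frac{148}{-5740} - \frac{13162}{\sqrt{4990}} = \left(-148\right) \left(- \frac{1}{5740}\right) - 13162 \frac{\sqrt{4990}}{4990} = \frac{37}{1435} - \frac{6581 \sqrt{4990}}{2495} \approx -186.3$)
$\sqrt{k + \left(-74 + 2\right)^{2}} = \sqrt{\left(\frac{37}{1435} - \frac{6581 \sqrt{4990}}{2495}\right) + \left(-74 + 2\right)^{2}} = \sqrt{\left(\frac{37}{1435} - \frac{6581 \sqrt{4990}}{2495}\right) + \left(-72\right)^{2}} = \sqrt{\left(\frac{37}{1435} - \frac{6581 \sqrt{4990}}{2495}\right) + 5184} = \sqrt{\frac{7439077}{1435} - \frac{6581 \sqrt{4990}}{2495}}$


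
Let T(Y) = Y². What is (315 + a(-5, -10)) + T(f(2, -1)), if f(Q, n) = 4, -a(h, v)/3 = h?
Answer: 346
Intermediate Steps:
a(h, v) = -3*h
(315 + a(-5, -10)) + T(f(2, -1)) = (315 - 3*(-5)) + 4² = (315 + 15) + 16 = 330 + 16 = 346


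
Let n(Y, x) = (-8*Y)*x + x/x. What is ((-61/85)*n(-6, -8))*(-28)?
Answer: -654164/85 ≈ -7696.0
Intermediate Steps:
n(Y, x) = 1 - 8*Y*x (n(Y, x) = -8*Y*x + 1 = 1 - 8*Y*x)
((-61/85)*n(-6, -8))*(-28) = ((-61/85)*(1 - 8*(-6)*(-8)))*(-28) = ((-61*1/85)*(1 - 384))*(-28) = -61/85*(-383)*(-28) = (23363/85)*(-28) = -654164/85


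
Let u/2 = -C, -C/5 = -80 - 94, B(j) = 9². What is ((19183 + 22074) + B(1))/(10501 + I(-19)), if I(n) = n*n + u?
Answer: 20669/4561 ≈ 4.5317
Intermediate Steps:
B(j) = 81
C = 870 (C = -5*(-80 - 94) = -5*(-174) = 870)
u = -1740 (u = 2*(-1*870) = 2*(-870) = -1740)
I(n) = -1740 + n² (I(n) = n*n - 1740 = n² - 1740 = -1740 + n²)
((19183 + 22074) + B(1))/(10501 + I(-19)) = ((19183 + 22074) + 81)/(10501 + (-1740 + (-19)²)) = (41257 + 81)/(10501 + (-1740 + 361)) = 41338/(10501 - 1379) = 41338/9122 = 41338*(1/9122) = 20669/4561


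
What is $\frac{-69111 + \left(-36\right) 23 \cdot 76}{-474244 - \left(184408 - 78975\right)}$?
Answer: $\frac{132039}{579677} \approx 0.22778$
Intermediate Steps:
$\frac{-69111 + \left(-36\right) 23 \cdot 76}{-474244 - \left(184408 - 78975\right)} = \frac{-69111 - 62928}{-474244 - 105433} = \frac{-69111 - 62928}{-474244 + \left(-184408 + 78975\right)} = - \frac{132039}{-474244 - 105433} = - \frac{132039}{-579677} = \left(-132039\right) \left(- \frac{1}{579677}\right) = \frac{132039}{579677}$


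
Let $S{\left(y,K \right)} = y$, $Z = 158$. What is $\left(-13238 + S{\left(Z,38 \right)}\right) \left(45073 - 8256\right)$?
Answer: $-481566360$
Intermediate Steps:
$\left(-13238 + S{\left(Z,38 \right)}\right) \left(45073 - 8256\right) = \left(-13238 + 158\right) \left(45073 - 8256\right) = \left(-13080\right) 36817 = -481566360$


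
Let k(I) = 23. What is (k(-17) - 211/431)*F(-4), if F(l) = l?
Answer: -38808/431 ≈ -90.042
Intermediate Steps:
(k(-17) - 211/431)*F(-4) = (23 - 211/431)*(-4) = (9702/431)*(-4) = -38808/431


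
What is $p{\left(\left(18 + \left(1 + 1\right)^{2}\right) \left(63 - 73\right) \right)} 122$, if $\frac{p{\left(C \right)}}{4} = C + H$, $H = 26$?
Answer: $-94672$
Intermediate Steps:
$p{\left(C \right)} = 104 + 4 C$ ($p{\left(C \right)} = 4 \left(C + 26\right) = 4 \left(26 + C\right) = 104 + 4 C$)
$p{\left(\left(18 + \left(1 + 1\right)^{2}\right) \left(63 - 73\right) \right)} 122 = \left(104 + 4 \left(18 + \left(1 + 1\right)^{2}\right) \left(63 - 73\right)\right) 122 = \left(104 + 4 \left(18 + 2^{2}\right) \left(-10\right)\right) 122 = \left(104 + 4 \left(18 + 4\right) \left(-10\right)\right) 122 = \left(104 + 4 \cdot 22 \left(-10\right)\right) 122 = \left(104 + 4 \left(-220\right)\right) 122 = \left(104 - 880\right) 122 = \left(-776\right) 122 = -94672$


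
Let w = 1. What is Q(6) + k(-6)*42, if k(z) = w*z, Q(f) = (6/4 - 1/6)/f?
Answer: -2266/9 ≈ -251.78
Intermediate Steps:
Q(f) = 4/(3*f) (Q(f) = (6*(1/4) - 1*1/6)/f = (3/2 - 1/6)/f = 4/(3*f))
k(z) = z (k(z) = 1*z = z)
Q(6) + k(-6)*42 = (4/3)/6 - 6*42 = (4/3)*(1/6) - 252 = 2/9 - 252 = -2266/9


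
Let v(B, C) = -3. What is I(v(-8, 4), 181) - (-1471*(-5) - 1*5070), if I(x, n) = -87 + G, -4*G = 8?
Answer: -2374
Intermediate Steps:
G = -2 (G = -1/4*8 = -2)
I(x, n) = -89 (I(x, n) = -87 - 2 = -89)
I(v(-8, 4), 181) - (-1471*(-5) - 1*5070) = -89 - (-1471*(-5) - 1*5070) = -89 - (7355 - 5070) = -89 - 1*2285 = -89 - 2285 = -2374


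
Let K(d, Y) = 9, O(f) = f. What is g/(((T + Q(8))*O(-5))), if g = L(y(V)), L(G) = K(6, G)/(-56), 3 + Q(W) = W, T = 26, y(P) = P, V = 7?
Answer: 9/8680 ≈ 0.0010369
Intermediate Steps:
Q(W) = -3 + W
L(G) = -9/56 (L(G) = 9/(-56) = 9*(-1/56) = -9/56)
g = -9/56 ≈ -0.16071
g/(((T + Q(8))*O(-5))) = -9*(-1/(5*(26 + (-3 + 8))))/56 = -9*(-1/(5*(26 + 5)))/56 = -9/(56*(31*(-5))) = -9/56/(-155) = -9/56*(-1/155) = 9/8680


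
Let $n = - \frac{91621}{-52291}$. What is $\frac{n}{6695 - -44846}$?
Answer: $\frac{91621}{2695130431} \approx 3.3995 \cdot 10^{-5}$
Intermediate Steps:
$n = \frac{91621}{52291}$ ($n = \left(-91621\right) \left(- \frac{1}{52291}\right) = \frac{91621}{52291} \approx 1.7521$)
$\frac{n}{6695 - -44846} = \frac{91621}{52291 \left(6695 - -44846\right)} = \frac{91621}{52291 \left(6695 + 44846\right)} = \frac{91621}{52291 \cdot 51541} = \frac{91621}{52291} \cdot \frac{1}{51541} = \frac{91621}{2695130431}$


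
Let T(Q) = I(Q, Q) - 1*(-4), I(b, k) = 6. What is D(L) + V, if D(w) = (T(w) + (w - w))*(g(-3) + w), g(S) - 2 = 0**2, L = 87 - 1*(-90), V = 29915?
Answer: 31705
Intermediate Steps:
L = 177 (L = 87 + 90 = 177)
g(S) = 2 (g(S) = 2 + 0**2 = 2 + 0 = 2)
T(Q) = 10 (T(Q) = 6 - 1*(-4) = 6 + 4 = 10)
D(w) = 20 + 10*w (D(w) = (10 + (w - w))*(2 + w) = (10 + 0)*(2 + w) = 10*(2 + w) = 20 + 10*w)
D(L) + V = (20 + 10*177) + 29915 = (20 + 1770) + 29915 = 1790 + 29915 = 31705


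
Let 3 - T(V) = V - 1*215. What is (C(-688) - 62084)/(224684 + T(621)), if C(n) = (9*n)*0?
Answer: -3652/13193 ≈ -0.27681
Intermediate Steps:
T(V) = 218 - V (T(V) = 3 - (V - 1*215) = 3 - (V - 215) = 3 - (-215 + V) = 3 + (215 - V) = 218 - V)
C(n) = 0
(C(-688) - 62084)/(224684 + T(621)) = (0 - 62084)/(224684 + (218 - 1*621)) = -62084/(224684 + (218 - 621)) = -62084/(224684 - 403) = -62084/224281 = -62084*1/224281 = -3652/13193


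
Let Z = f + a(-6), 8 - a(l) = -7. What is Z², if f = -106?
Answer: 8281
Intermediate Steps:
a(l) = 15 (a(l) = 8 - 1*(-7) = 8 + 7 = 15)
Z = -91 (Z = -106 + 15 = -91)
Z² = (-91)² = 8281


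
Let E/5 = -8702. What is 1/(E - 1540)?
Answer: -1/45050 ≈ -2.2198e-5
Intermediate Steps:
E = -43510 (E = 5*(-8702) = -43510)
1/(E - 1540) = 1/(-43510 - 1540) = 1/(-45050) = -1/45050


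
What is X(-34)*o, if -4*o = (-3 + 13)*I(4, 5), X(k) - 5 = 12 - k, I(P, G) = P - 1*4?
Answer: 0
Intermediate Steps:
I(P, G) = -4 + P (I(P, G) = P - 4 = -4 + P)
X(k) = 17 - k (X(k) = 5 + (12 - k) = 17 - k)
o = 0 (o = -(-3 + 13)*(-4 + 4)/4 = -5*0/2 = -1/4*0 = 0)
X(-34)*o = (17 - 1*(-34))*0 = (17 + 34)*0 = 51*0 = 0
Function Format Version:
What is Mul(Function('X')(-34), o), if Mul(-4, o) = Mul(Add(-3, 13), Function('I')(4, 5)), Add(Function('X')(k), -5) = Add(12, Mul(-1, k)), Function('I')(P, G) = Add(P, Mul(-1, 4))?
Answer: 0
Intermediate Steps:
Function('I')(P, G) = Add(-4, P) (Function('I')(P, G) = Add(P, -4) = Add(-4, P))
Function('X')(k) = Add(17, Mul(-1, k)) (Function('X')(k) = Add(5, Add(12, Mul(-1, k))) = Add(17, Mul(-1, k)))
o = 0 (o = Mul(Rational(-1, 4), Mul(Add(-3, 13), Add(-4, 4))) = Mul(Rational(-1, 4), Mul(10, 0)) = Mul(Rational(-1, 4), 0) = 0)
Mul(Function('X')(-34), o) = Mul(Add(17, Mul(-1, -34)), 0) = Mul(Add(17, 34), 0) = Mul(51, 0) = 0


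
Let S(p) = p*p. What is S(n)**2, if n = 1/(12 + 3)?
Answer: 1/50625 ≈ 1.9753e-5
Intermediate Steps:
n = 1/15 ≈ 0.066667
S(p) = p**2
S(n)**2 = ((1/15)**2)**2 = (1/225)**2 = 1/50625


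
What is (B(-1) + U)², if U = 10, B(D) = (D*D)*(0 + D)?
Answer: 81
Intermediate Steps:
B(D) = D³ (B(D) = D²*D = D³)
(B(-1) + U)² = ((-1)³ + 10)² = (-1 + 10)² = 9² = 81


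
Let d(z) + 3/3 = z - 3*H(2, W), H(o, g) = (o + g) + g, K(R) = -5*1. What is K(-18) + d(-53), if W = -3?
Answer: -47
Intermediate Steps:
K(R) = -5
H(o, g) = o + 2*g (H(o, g) = (g + o) + g = o + 2*g)
d(z) = 11 + z (d(z) = -1 + (z - 3*(2 + 2*(-3))) = -1 + (z - 3*(2 - 6)) = -1 + (z - 3*(-4)) = -1 + (z + 12) = -1 + (12 + z) = 11 + z)
K(-18) + d(-53) = -5 + (11 - 53) = -5 - 42 = -47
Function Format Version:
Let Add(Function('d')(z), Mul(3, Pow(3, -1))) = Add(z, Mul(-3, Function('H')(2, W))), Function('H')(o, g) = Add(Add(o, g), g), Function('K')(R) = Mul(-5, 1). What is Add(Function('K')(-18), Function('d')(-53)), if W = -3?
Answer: -47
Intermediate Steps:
Function('K')(R) = -5
Function('H')(o, g) = Add(o, Mul(2, g)) (Function('H')(o, g) = Add(Add(g, o), g) = Add(o, Mul(2, g)))
Function('d')(z) = Add(11, z) (Function('d')(z) = Add(-1, Add(z, Mul(-3, Add(2, Mul(2, -3))))) = Add(-1, Add(z, Mul(-3, Add(2, -6)))) = Add(-1, Add(z, Mul(-3, -4))) = Add(-1, Add(z, 12)) = Add(-1, Add(12, z)) = Add(11, z))
Add(Function('K')(-18), Function('d')(-53)) = Add(-5, Add(11, -53)) = Add(-5, -42) = -47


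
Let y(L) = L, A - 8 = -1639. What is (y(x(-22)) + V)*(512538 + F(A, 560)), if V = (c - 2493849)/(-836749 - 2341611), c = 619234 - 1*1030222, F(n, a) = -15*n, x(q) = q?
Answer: -35989448628249/3178360 ≈ -1.1323e+7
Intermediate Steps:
A = -1631 (A = 8 - 1639 = -1631)
c = -410988 (c = 619234 - 1030222 = -410988)
V = 2904837/3178360 (V = (-410988 - 2493849)/(-836749 - 2341611) = -2904837/(-3178360) = -2904837*(-1/3178360) = 2904837/3178360 ≈ 0.91394)
(y(x(-22)) + V)*(512538 + F(A, 560)) = (-22 + 2904837/3178360)*(512538 - 15*(-1631)) = -67019083*(512538 + 24465)/3178360 = -67019083/3178360*537003 = -35989448628249/3178360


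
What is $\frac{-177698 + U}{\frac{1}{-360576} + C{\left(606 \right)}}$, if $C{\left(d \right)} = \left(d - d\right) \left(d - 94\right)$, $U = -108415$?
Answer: $103165481088$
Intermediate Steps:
$C{\left(d \right)} = 0$ ($C{\left(d \right)} = 0 \left(-94 + d\right) = 0$)
$\frac{-177698 + U}{\frac{1}{-360576} + C{\left(606 \right)}} = \frac{-177698 - 108415}{\frac{1}{-360576} + 0} = - \frac{286113}{- \frac{1}{360576} + 0} = - \frac{286113}{- \frac{1}{360576}} = \left(-286113\right) \left(-360576\right) = 103165481088$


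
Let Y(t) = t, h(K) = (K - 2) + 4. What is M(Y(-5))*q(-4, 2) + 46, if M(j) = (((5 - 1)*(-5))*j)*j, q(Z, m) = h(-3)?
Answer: 546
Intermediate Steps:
h(K) = 2 + K (h(K) = (-2 + K) + 4 = 2 + K)
q(Z, m) = -1 (q(Z, m) = 2 - 3 = -1)
M(j) = -20*j**2 (M(j) = ((4*(-5))*j)*j = (-20*j)*j = -20*j**2)
M(Y(-5))*q(-4, 2) + 46 = -20*(-5)**2*(-1) + 46 = -20*25*(-1) + 46 = -500*(-1) + 46 = 500 + 46 = 546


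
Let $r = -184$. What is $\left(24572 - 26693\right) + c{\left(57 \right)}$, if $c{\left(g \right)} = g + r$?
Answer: $-2248$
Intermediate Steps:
$c{\left(g \right)} = -184 + g$ ($c{\left(g \right)} = g - 184 = -184 + g$)
$\left(24572 - 26693\right) + c{\left(57 \right)} = \left(24572 - 26693\right) + \left(-184 + 57\right) = -2121 - 127 = -2248$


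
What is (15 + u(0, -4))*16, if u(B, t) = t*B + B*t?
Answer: 240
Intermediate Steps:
u(B, t) = 2*B*t (u(B, t) = B*t + B*t = 2*B*t)
(15 + u(0, -4))*16 = (15 + 2*0*(-4))*16 = (15 + 0)*16 = 15*16 = 240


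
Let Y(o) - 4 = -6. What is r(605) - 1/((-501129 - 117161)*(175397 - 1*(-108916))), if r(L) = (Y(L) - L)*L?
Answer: -64555463863510949/175787884770 ≈ -3.6724e+5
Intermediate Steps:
Y(o) = -2 (Y(o) = 4 - 6 = -2)
r(L) = L*(-2 - L) (r(L) = (-2 - L)*L = L*(-2 - L))
r(605) - 1/((-501129 - 117161)*(175397 - 1*(-108916))) = -1*605*(2 + 605) - 1/((-501129 - 117161)*(175397 - 1*(-108916))) = -1*605*607 - 1/((-618290)*(175397 + 108916)) = -367235 - (-1)/(618290*284313) = -367235 - 1*(-1/175787884770) = -367235 + 1/175787884770 = -64555463863510949/175787884770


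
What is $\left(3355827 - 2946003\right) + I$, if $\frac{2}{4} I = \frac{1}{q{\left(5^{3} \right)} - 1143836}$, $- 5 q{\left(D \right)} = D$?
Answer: $\frac{468781690462}{1143861} \approx 4.0982 \cdot 10^{5}$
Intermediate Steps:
$q{\left(D \right)} = - \frac{D}{5}$
$I = - \frac{2}{1143861}$ ($I = \frac{2}{- \frac{5^{3}}{5} - 1143836} = \frac{2}{\left(- \frac{1}{5}\right) 125 - 1143836} = \frac{2}{-25 - 1143836} = \frac{2}{-1143861} = 2 \left(- \frac{1}{1143861}\right) = - \frac{2}{1143861} \approx -1.7485 \cdot 10^{-6}$)
$\left(3355827 - 2946003\right) + I = \left(3355827 - 2946003\right) - \frac{2}{1143861} = 409824 - \frac{2}{1143861} = \frac{468781690462}{1143861}$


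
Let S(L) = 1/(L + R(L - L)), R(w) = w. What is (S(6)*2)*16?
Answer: 16/3 ≈ 5.3333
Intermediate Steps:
S(L) = 1/L (S(L) = 1/(L + (L - L)) = 1/(L + 0) = 1/L)
(S(6)*2)*16 = (2/6)*16 = ((⅙)*2)*16 = (⅓)*16 = 16/3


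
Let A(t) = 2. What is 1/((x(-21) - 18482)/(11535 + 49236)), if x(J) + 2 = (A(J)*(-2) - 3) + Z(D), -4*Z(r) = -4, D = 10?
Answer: -60771/18490 ≈ -3.2867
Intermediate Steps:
Z(r) = 1 (Z(r) = -¼*(-4) = 1)
x(J) = -8 (x(J) = -2 + ((2*(-2) - 3) + 1) = -2 + ((-4 - 3) + 1) = -2 + (-7 + 1) = -2 - 6 = -8)
1/((x(-21) - 18482)/(11535 + 49236)) = 1/((-8 - 18482)/(11535 + 49236)) = 1/(-18490/60771) = -60771/18490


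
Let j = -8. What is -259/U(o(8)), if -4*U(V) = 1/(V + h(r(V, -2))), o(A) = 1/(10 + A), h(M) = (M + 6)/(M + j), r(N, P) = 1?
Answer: -8806/9 ≈ -978.44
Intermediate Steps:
h(M) = (6 + M)/(-8 + M) (h(M) = (M + 6)/(M - 8) = (6 + M)/(-8 + M))
U(V) = -1/(4*(-1 + V)) (U(V) = -1/(4*(V + (6 + 1)/(-8 + 1))) = -1/(4*(V + 7/(-7))) = -1/(4*(V - 1/7*7)) = -1/(4*(V - 1)) = -1/(4*(-1 + V)))
-259/U(o(8)) = -(1036 - 1036/(10 + 8)) = -259/((-1/(-4 + 4/18))) = -259/((-1/(-4 + 4*(1/18)))) = -259/((-1/(-4 + 2/9))) = -259/((-1/(-34/9))) = -259/((-1*(-9/34))) = -259/9/34 = -259*34/9 = -8806/9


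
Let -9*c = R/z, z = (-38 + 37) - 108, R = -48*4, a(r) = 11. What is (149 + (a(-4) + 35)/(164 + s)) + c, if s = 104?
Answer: 6527827/43818 ≈ 148.98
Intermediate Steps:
R = -192
z = -109 (z = -1 - 108 = -109)
c = -64/327 (c = -(-64)/(3*(-109)) = -(-64)*(-1)/(3*109) = -1/9*192/109 = -64/327 ≈ -0.19572)
(149 + (a(-4) + 35)/(164 + s)) + c = (149 + (11 + 35)/(164 + 104)) - 64/327 = (149 + 46/268) - 64/327 = (149 + 46*(1/268)) - 64/327 = (149 + 23/134) - 64/327 = 19989/134 - 64/327 = 6527827/43818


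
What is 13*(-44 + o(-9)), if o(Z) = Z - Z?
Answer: -572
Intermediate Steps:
o(Z) = 0
13*(-44 + o(-9)) = 13*(-44 + 0) = 13*(-44) = -572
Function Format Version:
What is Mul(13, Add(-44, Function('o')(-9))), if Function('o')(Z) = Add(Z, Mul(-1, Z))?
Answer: -572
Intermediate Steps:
Function('o')(Z) = 0
Mul(13, Add(-44, Function('o')(-9))) = Mul(13, Add(-44, 0)) = Mul(13, -44) = -572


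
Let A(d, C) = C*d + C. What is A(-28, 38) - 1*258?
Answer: -1284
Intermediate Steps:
A(d, C) = C + C*d
A(-28, 38) - 1*258 = 38*(1 - 28) - 1*258 = 38*(-27) - 258 = -1026 - 258 = -1284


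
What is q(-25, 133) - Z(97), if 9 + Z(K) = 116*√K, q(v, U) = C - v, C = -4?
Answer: 30 - 116*√97 ≈ -1112.5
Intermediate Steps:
q(v, U) = -4 - v
Z(K) = -9 + 116*√K
q(-25, 133) - Z(97) = (-4 - 1*(-25)) - (-9 + 116*√97) = (-4 + 25) + (9 - 116*√97) = 21 + (9 - 116*√97) = 30 - 116*√97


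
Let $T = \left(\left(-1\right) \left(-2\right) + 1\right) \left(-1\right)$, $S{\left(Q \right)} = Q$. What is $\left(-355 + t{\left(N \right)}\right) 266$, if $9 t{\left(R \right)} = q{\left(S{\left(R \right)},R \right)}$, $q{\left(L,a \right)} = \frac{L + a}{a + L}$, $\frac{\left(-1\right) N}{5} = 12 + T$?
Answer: $- \frac{849604}{9} \approx -94401.0$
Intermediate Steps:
$T = -3$ ($T = \left(2 + 1\right) \left(-1\right) = 3 \left(-1\right) = -3$)
$N = -45$ ($N = - 5 \left(12 - 3\right) = \left(-5\right) 9 = -45$)
$q{\left(L,a \right)} = 1$ ($q{\left(L,a \right)} = \frac{L + a}{L + a} = 1$)
$t{\left(R \right)} = \frac{1}{9}$ ($t{\left(R \right)} = \frac{1}{9} \cdot 1 = \frac{1}{9}$)
$\left(-355 + t{\left(N \right)}\right) 266 = \left(-355 + \frac{1}{9}\right) 266 = \left(- \frac{3194}{9}\right) 266 = - \frac{849604}{9}$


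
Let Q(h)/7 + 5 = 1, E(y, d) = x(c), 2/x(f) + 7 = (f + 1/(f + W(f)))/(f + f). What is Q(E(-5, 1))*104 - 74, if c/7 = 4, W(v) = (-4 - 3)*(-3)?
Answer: -2986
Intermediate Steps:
W(v) = 21 (W(v) = -7*(-3) = 21)
c = 28 (c = 7*4 = 28)
x(f) = 2/(-7 + (f + 1/(21 + f))/(2*f)) (x(f) = 2/(-7 + (f + 1/(f + 21))/(f + f)) = 2/(-7 + (f + 1/(21 + f))/((2*f))) = 2/(-7 + (f + 1/(21 + f))*(1/(2*f))) = 2/(-7 + (f + 1/(21 + f))/(2*f)))
E(y, d) = -5488/17835 (E(y, d) = -4*28*(21 + 28)/(-1 + 13*28**2 + 273*28) = -4*28*49/(-1 + 13*784 + 7644) = -4*28*49/(-1 + 10192 + 7644) = -4*28*49/17835 = -4*28*1/17835*49 = -5488/17835)
Q(h) = -28 (Q(h) = -35 + 7*1 = -35 + 7 = -28)
Q(E(-5, 1))*104 - 74 = -28*104 - 74 = -2912 - 74 = -2986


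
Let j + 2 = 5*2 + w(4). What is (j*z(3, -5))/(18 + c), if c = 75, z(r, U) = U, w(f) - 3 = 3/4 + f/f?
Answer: -85/124 ≈ -0.68548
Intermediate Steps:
w(f) = 19/4 (w(f) = 3 + (3/4 + f/f) = 3 + (3*(¼) + 1) = 3 + (¾ + 1) = 3 + 7/4 = 19/4)
j = 51/4 (j = -2 + (5*2 + 19/4) = -2 + (10 + 19/4) = -2 + 59/4 = 51/4 ≈ 12.750)
(j*z(3, -5))/(18 + c) = ((51/4)*(-5))/(18 + 75) = -255/4/93 = -255/4*1/93 = -85/124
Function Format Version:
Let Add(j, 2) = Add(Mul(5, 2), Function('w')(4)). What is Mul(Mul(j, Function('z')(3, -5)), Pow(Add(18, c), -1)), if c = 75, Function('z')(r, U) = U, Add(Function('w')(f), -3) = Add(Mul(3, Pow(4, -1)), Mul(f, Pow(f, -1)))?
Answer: Rational(-85, 124) ≈ -0.68548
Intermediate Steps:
Function('w')(f) = Rational(19, 4) (Function('w')(f) = Add(3, Add(Mul(3, Pow(4, -1)), Mul(f, Pow(f, -1)))) = Add(3, Add(Mul(3, Rational(1, 4)), 1)) = Add(3, Add(Rational(3, 4), 1)) = Add(3, Rational(7, 4)) = Rational(19, 4))
j = Rational(51, 4) (j = Add(-2, Add(Mul(5, 2), Rational(19, 4))) = Add(-2, Add(10, Rational(19, 4))) = Add(-2, Rational(59, 4)) = Rational(51, 4) ≈ 12.750)
Mul(Mul(j, Function('z')(3, -5)), Pow(Add(18, c), -1)) = Mul(Mul(Rational(51, 4), -5), Pow(Add(18, 75), -1)) = Mul(Rational(-255, 4), Pow(93, -1)) = Mul(Rational(-255, 4), Rational(1, 93)) = Rational(-85, 124)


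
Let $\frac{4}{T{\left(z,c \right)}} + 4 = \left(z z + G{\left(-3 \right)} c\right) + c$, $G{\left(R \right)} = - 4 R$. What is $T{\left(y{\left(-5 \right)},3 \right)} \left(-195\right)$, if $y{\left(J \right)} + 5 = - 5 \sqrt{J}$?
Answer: $\frac{156 i}{10 \sqrt{5} + 13 i} \approx 3.0314 + 5.2141 i$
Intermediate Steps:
$y{\left(J \right)} = -5 - 5 \sqrt{J}$
$T{\left(z,c \right)} = \frac{4}{-4 + z^{2} + 13 c}$ ($T{\left(z,c \right)} = \frac{4}{-4 + \left(\left(z z + \left(-4\right) \left(-3\right) c\right) + c\right)} = \frac{4}{-4 + \left(\left(z^{2} + 12 c\right) + c\right)} = \frac{4}{-4 + \left(z^{2} + 13 c\right)} = \frac{4}{-4 + z^{2} + 13 c}$)
$T{\left(y{\left(-5 \right)},3 \right)} \left(-195\right) = \frac{4}{-4 + \left(-5 - 5 \sqrt{-5}\right)^{2} + 13 \cdot 3} \left(-195\right) = \frac{4}{-4 + \left(-5 - 5 i \sqrt{5}\right)^{2} + 39} \left(-195\right) = \frac{4}{35 + \left(-5 - 5 i \sqrt{5}\right)^{2}} \left(-195\right) = - \frac{780}{35 + \left(-5 - 5 i \sqrt{5}\right)^{2}}$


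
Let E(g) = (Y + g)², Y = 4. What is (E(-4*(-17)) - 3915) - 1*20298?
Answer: -19029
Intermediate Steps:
E(g) = (4 + g)²
(E(-4*(-17)) - 3915) - 1*20298 = ((4 - 4*(-17))² - 3915) - 1*20298 = ((4 + 68)² - 3915) - 20298 = (72² - 3915) - 20298 = (5184 - 3915) - 20298 = 1269 - 20298 = -19029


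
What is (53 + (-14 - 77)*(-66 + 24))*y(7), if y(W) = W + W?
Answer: 54250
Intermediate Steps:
y(W) = 2*W
(53 + (-14 - 77)*(-66 + 24))*y(7) = (53 + (-14 - 77)*(-66 + 24))*(2*7) = (53 - 91*(-42))*14 = (53 + 3822)*14 = 3875*14 = 54250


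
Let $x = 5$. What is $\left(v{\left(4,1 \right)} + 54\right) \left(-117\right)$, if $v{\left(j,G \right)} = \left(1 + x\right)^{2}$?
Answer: $-10530$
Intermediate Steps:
$v{\left(j,G \right)} = 36$ ($v{\left(j,G \right)} = \left(1 + 5\right)^{2} = 6^{2} = 36$)
$\left(v{\left(4,1 \right)} + 54\right) \left(-117\right) = \left(36 + 54\right) \left(-117\right) = 90 \left(-117\right) = -10530$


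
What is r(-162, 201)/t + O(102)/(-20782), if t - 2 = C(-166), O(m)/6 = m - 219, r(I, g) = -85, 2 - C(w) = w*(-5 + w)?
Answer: 10845317/294917362 ≈ 0.036774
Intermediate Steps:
C(w) = 2 - w*(-5 + w)
O(m) = -1314 + 6*m (O(m) = 6*(m - 219) = 6*(-219 + m) = -1314 + 6*m)
t = -28382 (t = 2 + (2 - 1*(-166)**2 + 5*(-166)) = 2 + (2 - 1*27556 - 830) = 2 + (2 - 27556 - 830) = 2 - 28384 = -28382)
r(-162, 201)/t + O(102)/(-20782) = -85/(-28382) + (-1314 + 6*102)/(-20782) = -85*(-1/28382) + (-1314 + 612)*(-1/20782) = 85/28382 - 702*(-1/20782) = 85/28382 + 351/10391 = 10845317/294917362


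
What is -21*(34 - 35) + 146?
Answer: 167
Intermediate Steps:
-21*(34 - 35) + 146 = -21*(-1) + 146 = 21 + 146 = 167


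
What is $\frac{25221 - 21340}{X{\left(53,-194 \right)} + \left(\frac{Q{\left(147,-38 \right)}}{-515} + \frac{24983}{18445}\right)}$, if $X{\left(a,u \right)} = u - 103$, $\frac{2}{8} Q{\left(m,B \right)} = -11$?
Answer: $- \frac{210664561}{16043298} \approx -13.131$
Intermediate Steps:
$Q{\left(m,B \right)} = -44$ ($Q{\left(m,B \right)} = 4 \left(-11\right) = -44$)
$X{\left(a,u \right)} = -103 + u$
$\frac{25221 - 21340}{X{\left(53,-194 \right)} + \left(\frac{Q{\left(147,-38 \right)}}{-515} + \frac{24983}{18445}\right)} = \frac{25221 - 21340}{\left(-103 - 194\right) + \left(- \frac{44}{-515} + \frac{24983}{18445}\right)} = \frac{3881}{-297 + \left(\left(-44\right) \left(- \frac{1}{515}\right) + 24983 \cdot \frac{1}{18445}\right)} = \frac{3881}{-297 + \left(\frac{44}{515} + \frac{3569}{2635}\right)} = \frac{3881}{-297 + \frac{78159}{54281}} = \frac{3881}{- \frac{16043298}{54281}} = 3881 \left(- \frac{54281}{16043298}\right) = - \frac{210664561}{16043298}$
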